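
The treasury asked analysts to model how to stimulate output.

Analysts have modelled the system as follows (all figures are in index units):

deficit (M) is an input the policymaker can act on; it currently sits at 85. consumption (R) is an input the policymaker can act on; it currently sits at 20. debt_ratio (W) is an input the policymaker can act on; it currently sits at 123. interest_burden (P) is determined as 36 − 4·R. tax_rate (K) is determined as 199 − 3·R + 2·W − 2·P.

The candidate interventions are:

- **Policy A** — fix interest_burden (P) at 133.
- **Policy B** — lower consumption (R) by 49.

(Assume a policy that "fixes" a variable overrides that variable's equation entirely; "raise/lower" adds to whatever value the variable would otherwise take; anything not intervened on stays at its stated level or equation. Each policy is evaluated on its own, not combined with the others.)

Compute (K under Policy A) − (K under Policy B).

Policy A (P := 133):
  R = 20
  W = 123
  P = 133
  K = 199 − 3·20 + 2·123 − 2·133 = 119
Policy B (R − 49):
  R = 20 − 49 = -29
  W = 123
  P = 36 − 4·(-29) = 152
  K = 199 − 3·(-29) + 2·123 − 2·152 = 228
K: 119 − 228 = -109

-109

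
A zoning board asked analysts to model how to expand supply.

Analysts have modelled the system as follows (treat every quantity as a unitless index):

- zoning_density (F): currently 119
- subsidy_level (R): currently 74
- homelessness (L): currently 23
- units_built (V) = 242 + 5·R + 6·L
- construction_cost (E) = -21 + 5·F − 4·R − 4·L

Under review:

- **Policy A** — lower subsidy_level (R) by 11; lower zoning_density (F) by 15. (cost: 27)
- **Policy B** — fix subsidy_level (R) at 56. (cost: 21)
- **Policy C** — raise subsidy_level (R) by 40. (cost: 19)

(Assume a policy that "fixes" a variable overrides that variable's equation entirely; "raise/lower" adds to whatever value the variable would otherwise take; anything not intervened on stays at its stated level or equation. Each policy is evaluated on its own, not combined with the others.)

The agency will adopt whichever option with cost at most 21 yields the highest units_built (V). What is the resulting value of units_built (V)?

950

Policy B (R := 56):
  R = 56
  L = 23
  V = 242 + 5·56 + 6·23 = 660
Policy C (R + 40):
  R = 74 + 40 = 114
  L = 23
  V = 242 + 5·114 + 6·23 = 950
Comparing — Policy B: V=660, Policy C: V=950. Highest is 950 (Policy C).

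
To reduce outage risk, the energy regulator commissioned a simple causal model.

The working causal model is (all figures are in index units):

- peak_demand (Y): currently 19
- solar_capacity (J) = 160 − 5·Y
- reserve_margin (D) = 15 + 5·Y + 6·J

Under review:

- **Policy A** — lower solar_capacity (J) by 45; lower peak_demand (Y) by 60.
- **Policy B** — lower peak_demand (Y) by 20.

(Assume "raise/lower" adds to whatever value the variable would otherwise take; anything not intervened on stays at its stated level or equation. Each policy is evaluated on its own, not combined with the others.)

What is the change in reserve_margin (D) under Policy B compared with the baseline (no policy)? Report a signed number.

Baseline:
  Y = 19
  J = 160 − 5·19 = 65
  D = 15 + 5·19 + 6·65 = 500
Policy B (Y − 20):
  Y = 19 − 20 = -1
  J = 160 − 5·(-1) = 165
  D = 15 + 5·(-1) + 6·165 = 1000
Change in D: 1000 − 500 = 500

500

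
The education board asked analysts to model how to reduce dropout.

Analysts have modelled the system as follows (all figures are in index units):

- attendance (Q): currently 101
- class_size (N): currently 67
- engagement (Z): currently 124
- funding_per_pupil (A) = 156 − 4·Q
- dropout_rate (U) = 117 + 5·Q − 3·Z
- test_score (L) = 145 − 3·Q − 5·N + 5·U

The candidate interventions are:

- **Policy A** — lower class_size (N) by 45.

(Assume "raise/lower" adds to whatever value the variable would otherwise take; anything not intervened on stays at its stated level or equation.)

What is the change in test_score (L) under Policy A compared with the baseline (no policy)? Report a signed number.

Baseline:
  Q = 101
  N = 67
  Z = 124
  U = 117 + 5·101 − 3·124 = 250
  L = 145 − 3·101 − 5·67 + 5·250 = 757
Policy A (N − 45):
  Q = 101
  N = 67 − 45 = 22
  Z = 124
  U = 117 + 5·101 − 3·124 = 250
  L = 145 − 3·101 − 5·22 + 5·250 = 982
Change in L: 982 − 757 = 225

225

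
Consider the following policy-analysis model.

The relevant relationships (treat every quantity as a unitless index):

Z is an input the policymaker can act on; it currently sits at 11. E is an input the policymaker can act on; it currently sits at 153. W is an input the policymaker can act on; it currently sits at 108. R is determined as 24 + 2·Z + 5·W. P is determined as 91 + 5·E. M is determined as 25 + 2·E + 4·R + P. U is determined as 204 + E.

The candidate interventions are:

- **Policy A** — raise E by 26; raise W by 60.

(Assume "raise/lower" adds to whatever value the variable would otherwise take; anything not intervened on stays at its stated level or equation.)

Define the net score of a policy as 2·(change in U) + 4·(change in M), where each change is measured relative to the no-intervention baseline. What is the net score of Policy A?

5580

Baseline:
  Z = 11
  E = 153
  W = 108
  R = 24 + 2·11 + 5·108 = 586
  P = 91 + 5·153 = 856
  M = 25 + 2·153 + 4·586 + 856 = 3531
  U = 204 + 153 = 357
Policy A (E + 26, W + 60):
  Z = 11
  E = 153 + 26 = 179
  W = 108 + 60 = 168
  R = 24 + 2·11 + 5·168 = 886
  P = 91 + 5·179 = 986
  M = 25 + 2·179 + 4·886 + 986 = 4913
  U = 204 + 179 = 383
ΔU = 383 − 357 = 26; ΔM = 4913 − 3531 = 1382
Score = 2·26 + 4·1382 = 5580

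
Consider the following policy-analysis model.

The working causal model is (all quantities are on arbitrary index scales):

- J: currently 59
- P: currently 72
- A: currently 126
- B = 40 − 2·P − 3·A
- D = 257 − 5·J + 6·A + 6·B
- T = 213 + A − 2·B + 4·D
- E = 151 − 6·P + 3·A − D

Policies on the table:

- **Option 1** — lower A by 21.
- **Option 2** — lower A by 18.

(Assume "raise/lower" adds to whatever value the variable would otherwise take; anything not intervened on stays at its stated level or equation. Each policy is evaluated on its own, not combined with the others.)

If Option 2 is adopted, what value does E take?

Option 2 (A − 18):
  J = 59
  P = 72
  A = 126 − 18 = 108
  B = 40 − 2·72 − 3·108 = -428
  D = 257 − 5·59 + 6·108 + 6·(-428) = -1958
  E = 151 − 6·72 + 3·108 − (-1958) = 2001

2001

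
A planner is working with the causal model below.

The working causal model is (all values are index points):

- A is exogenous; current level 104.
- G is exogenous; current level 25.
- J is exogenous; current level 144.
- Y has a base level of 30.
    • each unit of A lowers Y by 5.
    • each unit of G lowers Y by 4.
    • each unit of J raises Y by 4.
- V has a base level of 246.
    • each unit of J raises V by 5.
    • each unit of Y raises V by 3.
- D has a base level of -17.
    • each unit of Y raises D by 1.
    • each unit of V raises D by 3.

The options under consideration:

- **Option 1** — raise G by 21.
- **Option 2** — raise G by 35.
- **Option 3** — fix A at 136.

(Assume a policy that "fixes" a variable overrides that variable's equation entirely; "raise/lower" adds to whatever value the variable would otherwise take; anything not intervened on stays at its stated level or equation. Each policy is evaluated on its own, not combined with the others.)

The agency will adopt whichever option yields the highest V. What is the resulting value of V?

Option 1 (G + 21):
  A = 104
  G = 25 + 21 = 46
  J = 144
  Y = 30 − 5·104 − 4·46 + 4·144 = -98
  V = 246 + 5·144 + 3·(-98) = 672
Option 2 (G + 35):
  A = 104
  G = 25 + 35 = 60
  J = 144
  Y = 30 − 5·104 − 4·60 + 4·144 = -154
  V = 246 + 5·144 + 3·(-154) = 504
Option 3 (A := 136):
  A = 136
  G = 25
  J = 144
  Y = 30 − 5·136 − 4·25 + 4·144 = -174
  V = 246 + 5·144 + 3·(-174) = 444
Comparing — Option 1: V=672, Option 2: V=504, Option 3: V=444. Highest is 672 (Option 1).

672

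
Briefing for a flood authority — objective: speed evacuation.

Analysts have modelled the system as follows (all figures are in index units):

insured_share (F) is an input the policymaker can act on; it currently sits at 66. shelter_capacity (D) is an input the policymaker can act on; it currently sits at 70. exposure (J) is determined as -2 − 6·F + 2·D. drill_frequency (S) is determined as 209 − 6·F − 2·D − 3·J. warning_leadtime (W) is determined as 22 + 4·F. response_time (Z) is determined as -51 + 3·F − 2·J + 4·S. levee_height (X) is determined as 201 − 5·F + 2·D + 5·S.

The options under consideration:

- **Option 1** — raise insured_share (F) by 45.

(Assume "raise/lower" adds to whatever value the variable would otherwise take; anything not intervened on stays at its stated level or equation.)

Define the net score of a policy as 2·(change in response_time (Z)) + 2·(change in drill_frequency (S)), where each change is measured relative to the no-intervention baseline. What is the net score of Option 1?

Baseline:
  F = 66
  D = 70
  J = -2 − 6·66 + 2·70 = -258
  S = 209 − 6·66 − 2·70 − 3·(-258) = 447
  Z = -51 + 3·66 − 2·(-258) + 4·447 = 2451
Option 1 (F + 45):
  F = 66 + 45 = 111
  D = 70
  J = -2 − 6·111 + 2·70 = -528
  S = 209 − 6·111 − 2·70 − 3·(-528) = 987
  Z = -51 + 3·111 − 2·(-528) + 4·987 = 5286
ΔZ = 5286 − 2451 = 2835; ΔS = 987 − 447 = 540
Score = 2·2835 + 2·540 = 6750

6750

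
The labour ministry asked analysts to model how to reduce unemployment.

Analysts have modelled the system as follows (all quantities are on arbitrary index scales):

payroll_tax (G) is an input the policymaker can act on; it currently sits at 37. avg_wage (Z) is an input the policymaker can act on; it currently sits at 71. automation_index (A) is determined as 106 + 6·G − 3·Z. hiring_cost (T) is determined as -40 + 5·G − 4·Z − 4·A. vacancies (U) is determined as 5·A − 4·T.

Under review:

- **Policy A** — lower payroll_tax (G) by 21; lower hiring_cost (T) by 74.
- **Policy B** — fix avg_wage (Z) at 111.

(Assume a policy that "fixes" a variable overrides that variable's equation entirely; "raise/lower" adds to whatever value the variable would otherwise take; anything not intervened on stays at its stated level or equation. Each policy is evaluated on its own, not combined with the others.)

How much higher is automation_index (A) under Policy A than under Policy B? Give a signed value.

Policy A (G − 21, T − 74):
  G = 37 − 21 = 16
  Z = 71
  A = 106 + 6·16 − 3·71 = -11
Policy B (Z := 111):
  G = 37
  Z = 111
  A = 106 + 6·37 − 3·111 = -5
A: -11 − (-5) = -6

-6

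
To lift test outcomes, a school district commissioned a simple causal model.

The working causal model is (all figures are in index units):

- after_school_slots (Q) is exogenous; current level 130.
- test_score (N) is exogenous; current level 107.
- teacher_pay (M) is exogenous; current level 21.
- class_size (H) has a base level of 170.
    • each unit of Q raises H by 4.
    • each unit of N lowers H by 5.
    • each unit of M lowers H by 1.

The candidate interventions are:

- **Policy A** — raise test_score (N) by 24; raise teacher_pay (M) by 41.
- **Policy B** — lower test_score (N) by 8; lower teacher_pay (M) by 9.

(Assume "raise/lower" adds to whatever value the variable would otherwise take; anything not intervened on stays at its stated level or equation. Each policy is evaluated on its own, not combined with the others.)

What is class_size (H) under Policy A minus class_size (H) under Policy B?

Policy A (N + 24, M + 41):
  Q = 130
  N = 107 + 24 = 131
  M = 21 + 41 = 62
  H = 170 + 4·130 − 5·131 − 62 = -27
Policy B (N − 8, M − 9):
  Q = 130
  N = 107 − 8 = 99
  M = 21 − 9 = 12
  H = 170 + 4·130 − 5·99 − 12 = 183
H: -27 − 183 = -210

-210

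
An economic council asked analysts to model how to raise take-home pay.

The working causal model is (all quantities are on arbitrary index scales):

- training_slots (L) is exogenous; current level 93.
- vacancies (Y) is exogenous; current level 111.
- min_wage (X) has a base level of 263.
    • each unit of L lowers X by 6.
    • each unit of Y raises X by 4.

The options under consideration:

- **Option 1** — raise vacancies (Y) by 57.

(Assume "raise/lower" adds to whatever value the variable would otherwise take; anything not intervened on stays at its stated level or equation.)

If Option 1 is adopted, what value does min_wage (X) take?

Option 1 (Y + 57):
  L = 93
  Y = 111 + 57 = 168
  X = 263 − 6·93 + 4·168 = 377

377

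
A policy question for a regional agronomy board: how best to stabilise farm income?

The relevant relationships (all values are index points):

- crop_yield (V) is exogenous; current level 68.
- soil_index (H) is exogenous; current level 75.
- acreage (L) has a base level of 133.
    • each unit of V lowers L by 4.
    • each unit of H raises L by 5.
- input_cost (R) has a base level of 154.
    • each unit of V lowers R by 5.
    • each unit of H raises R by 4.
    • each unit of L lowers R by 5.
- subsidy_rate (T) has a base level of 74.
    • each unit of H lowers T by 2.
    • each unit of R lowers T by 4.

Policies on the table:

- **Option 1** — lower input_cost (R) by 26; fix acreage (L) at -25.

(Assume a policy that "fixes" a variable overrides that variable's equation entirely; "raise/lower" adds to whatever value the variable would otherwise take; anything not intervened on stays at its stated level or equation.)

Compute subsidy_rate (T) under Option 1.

Option 1 (R − 26, L := -25):
  V = 68
  H = 75
  L = -25
  R = 154 − 5·68 + 4·75 − 5·(-25) (−26 from intervention) = 213
  T = 74 − 2·75 − 4·213 = -928

-928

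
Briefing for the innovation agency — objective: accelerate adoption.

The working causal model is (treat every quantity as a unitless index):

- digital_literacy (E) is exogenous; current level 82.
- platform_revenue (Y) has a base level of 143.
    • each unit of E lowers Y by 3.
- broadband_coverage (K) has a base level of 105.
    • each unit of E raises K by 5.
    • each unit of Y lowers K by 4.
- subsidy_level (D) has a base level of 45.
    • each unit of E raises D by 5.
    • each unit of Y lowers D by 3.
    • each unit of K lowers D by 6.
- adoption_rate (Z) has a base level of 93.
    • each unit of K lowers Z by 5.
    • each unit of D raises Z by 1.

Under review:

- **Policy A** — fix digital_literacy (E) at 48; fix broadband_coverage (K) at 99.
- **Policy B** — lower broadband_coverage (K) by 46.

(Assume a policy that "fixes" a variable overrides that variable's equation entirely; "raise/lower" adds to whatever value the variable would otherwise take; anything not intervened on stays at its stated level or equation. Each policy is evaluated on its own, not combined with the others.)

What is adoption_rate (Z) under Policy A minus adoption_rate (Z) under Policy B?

Policy A (E := 48, K := 99):
  E = 48
  Y = 143 − 3·48 = -1
  K = 99
  D = 45 + 5·48 − 3·(-1) − 6·99 = -306
  Z = 93 − 5·99 + (-306) = -708
Policy B (K − 46):
  E = 82
  Y = 143 − 3·82 = -103
  K = 105 + 5·82 − 4·(-103) (−46 from intervention) = 881
  D = 45 + 5·82 − 3·(-103) − 6·881 = -4522
  Z = 93 − 5·881 + (-4522) = -8834
Z: -708 − (-8834) = 8126

8126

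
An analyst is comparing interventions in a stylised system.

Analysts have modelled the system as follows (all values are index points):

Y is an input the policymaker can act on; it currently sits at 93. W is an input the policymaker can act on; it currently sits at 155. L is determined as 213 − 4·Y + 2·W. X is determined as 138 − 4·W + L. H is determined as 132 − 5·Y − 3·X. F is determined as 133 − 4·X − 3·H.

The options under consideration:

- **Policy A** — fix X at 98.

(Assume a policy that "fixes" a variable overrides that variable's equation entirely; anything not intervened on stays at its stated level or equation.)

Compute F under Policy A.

1622

Policy A (X := 98):
  Y = 93
  W = 155
  L = 213 − 4·93 + 2·155 = 151
  X = 98
  H = 132 − 5·93 − 3·98 = -627
  F = 133 − 4·98 − 3·(-627) = 1622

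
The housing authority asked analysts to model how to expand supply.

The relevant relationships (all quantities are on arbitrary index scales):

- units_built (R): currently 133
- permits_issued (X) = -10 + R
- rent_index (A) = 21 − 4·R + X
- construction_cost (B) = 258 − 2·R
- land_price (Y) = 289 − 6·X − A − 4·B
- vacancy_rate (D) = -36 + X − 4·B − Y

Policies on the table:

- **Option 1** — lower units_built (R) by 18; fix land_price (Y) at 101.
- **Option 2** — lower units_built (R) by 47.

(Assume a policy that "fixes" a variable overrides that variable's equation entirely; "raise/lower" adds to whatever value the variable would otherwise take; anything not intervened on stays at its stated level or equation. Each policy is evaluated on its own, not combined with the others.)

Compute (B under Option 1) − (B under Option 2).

-58

Option 1 (R − 18, Y := 101):
  R = 133 − 18 = 115
  B = 258 − 2·115 = 28
Option 2 (R − 47):
  R = 133 − 47 = 86
  B = 258 − 2·86 = 86
B: 28 − 86 = -58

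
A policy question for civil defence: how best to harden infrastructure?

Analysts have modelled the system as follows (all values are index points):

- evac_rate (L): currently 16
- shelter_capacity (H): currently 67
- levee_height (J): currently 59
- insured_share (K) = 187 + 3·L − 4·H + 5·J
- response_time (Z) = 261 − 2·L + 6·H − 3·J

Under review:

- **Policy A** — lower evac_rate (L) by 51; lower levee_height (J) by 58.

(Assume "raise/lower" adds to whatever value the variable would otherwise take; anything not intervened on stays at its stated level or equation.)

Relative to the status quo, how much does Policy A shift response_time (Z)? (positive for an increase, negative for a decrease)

Baseline:
  L = 16
  H = 67
  J = 59
  Z = 261 − 2·16 + 6·67 − 3·59 = 454
Policy A (L − 51, J − 58):
  L = 16 − 51 = -35
  H = 67
  J = 59 − 58 = 1
  Z = 261 − 2·(-35) + 6·67 − 3·1 = 730
Change in Z: 730 − 454 = 276

276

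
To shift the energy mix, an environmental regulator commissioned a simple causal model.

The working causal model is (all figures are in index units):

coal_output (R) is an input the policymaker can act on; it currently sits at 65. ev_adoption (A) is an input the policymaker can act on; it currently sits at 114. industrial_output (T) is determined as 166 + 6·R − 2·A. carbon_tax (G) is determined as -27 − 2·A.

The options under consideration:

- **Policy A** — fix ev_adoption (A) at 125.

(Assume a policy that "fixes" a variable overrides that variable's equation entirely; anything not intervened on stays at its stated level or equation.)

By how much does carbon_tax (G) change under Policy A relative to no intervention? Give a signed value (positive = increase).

-22

Baseline:
  A = 114
  G = -27 − 2·114 = -255
Policy A (A := 125):
  A = 125
  G = -27 − 2·125 = -277
Change in G: -277 − (-255) = -22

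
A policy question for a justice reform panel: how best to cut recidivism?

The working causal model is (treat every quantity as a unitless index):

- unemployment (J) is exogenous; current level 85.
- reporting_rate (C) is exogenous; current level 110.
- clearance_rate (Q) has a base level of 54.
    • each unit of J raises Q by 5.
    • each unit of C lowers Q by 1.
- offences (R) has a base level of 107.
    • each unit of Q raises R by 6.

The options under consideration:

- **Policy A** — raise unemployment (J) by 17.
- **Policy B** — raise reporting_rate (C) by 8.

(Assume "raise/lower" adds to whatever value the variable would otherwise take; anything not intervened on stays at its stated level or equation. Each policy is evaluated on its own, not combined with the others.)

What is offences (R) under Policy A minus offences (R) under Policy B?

Policy A (J + 17):
  J = 85 + 17 = 102
  C = 110
  Q = 54 + 5·102 − 110 = 454
  R = 107 + 6·454 = 2831
Policy B (C + 8):
  J = 85
  C = 110 + 8 = 118
  Q = 54 + 5·85 − 118 = 361
  R = 107 + 6·361 = 2273
R: 2831 − 2273 = 558

558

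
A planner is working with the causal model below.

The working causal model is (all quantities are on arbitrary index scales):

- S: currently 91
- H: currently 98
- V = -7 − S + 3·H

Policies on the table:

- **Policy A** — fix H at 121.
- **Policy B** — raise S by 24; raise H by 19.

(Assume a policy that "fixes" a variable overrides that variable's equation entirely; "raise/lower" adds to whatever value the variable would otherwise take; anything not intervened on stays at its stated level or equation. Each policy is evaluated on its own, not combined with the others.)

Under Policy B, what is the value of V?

Policy B (S + 24, H + 19):
  S = 91 + 24 = 115
  H = 98 + 19 = 117
  V = -7 − 115 + 3·117 = 229

229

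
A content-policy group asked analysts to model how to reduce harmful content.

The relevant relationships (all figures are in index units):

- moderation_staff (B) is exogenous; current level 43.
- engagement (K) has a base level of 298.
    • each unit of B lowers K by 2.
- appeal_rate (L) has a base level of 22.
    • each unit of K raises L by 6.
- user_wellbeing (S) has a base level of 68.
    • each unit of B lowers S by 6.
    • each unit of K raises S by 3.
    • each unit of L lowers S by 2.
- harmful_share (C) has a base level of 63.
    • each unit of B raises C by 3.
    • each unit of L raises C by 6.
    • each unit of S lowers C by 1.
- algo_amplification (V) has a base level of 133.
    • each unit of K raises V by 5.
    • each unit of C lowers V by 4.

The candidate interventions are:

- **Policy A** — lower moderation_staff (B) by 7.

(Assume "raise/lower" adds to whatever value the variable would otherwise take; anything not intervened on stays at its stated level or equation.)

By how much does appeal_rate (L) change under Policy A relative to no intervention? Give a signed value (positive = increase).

Baseline:
  B = 43
  K = 298 − 2·43 = 212
  L = 22 + 6·212 = 1294
Policy A (B − 7):
  B = 43 − 7 = 36
  K = 298 − 2·36 = 226
  L = 22 + 6·226 = 1378
Change in L: 1378 − 1294 = 84

84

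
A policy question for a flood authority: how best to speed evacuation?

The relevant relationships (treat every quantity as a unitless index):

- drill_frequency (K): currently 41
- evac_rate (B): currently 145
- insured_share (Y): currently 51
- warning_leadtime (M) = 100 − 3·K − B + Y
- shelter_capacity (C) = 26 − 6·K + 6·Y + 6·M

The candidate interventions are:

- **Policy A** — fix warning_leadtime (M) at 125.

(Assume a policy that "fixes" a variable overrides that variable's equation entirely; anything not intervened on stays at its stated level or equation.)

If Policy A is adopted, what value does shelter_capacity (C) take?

836

Policy A (M := 125):
  K = 41
  B = 145
  Y = 51
  M = 125
  C = 26 − 6·41 + 6·51 + 6·125 = 836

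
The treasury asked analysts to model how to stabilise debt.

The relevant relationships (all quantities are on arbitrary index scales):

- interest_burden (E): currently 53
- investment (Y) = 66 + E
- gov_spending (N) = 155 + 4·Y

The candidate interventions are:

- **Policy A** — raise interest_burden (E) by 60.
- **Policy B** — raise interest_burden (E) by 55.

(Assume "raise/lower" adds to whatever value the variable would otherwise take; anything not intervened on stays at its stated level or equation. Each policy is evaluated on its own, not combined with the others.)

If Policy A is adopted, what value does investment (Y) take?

Policy A (E + 60):
  E = 53 + 60 = 113
  Y = 66 + 113 = 179

179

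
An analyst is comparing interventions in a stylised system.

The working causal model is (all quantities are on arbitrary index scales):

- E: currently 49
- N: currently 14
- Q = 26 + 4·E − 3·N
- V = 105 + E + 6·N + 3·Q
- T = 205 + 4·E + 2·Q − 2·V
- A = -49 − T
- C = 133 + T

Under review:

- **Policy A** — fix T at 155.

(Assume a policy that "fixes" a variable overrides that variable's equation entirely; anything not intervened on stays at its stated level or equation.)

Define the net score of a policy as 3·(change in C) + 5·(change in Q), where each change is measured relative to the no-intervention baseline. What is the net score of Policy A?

2850

Baseline:
  E = 49
  N = 14
  Q = 26 + 4·49 − 3·14 = 180
  V = 105 + 49 + 6·14 + 3·180 = 778
  T = 205 + 4·49 + 2·180 − 2·778 = -795
  C = 133 + (-795) = -662
Policy A (T := 155):
  E = 49
  N = 14
  Q = 26 + 4·49 − 3·14 = 180
  V = 105 + 49 + 6·14 + 3·180 = 778
  T = 155
  C = 133 + 155 = 288
ΔC = 288 − (-662) = 950; ΔQ = 180 − 180 = 0
Score = 3·950 + 5·0 = 2850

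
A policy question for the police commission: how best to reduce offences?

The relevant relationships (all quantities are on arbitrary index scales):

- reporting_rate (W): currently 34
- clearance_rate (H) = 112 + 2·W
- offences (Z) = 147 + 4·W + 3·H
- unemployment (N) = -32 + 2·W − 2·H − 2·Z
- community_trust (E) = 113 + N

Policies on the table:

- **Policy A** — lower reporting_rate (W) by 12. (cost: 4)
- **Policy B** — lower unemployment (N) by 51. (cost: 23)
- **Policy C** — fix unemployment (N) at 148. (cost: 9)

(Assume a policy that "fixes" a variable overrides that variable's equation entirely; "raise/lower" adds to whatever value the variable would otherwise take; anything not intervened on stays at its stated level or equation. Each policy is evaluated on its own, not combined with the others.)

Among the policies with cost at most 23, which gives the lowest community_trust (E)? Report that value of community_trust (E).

-1908

Policy A (W − 12):
  W = 34 − 12 = 22
  H = 112 + 2·22 = 156
  Z = 147 + 4·22 + 3·156 = 703
  N = -32 + 2·22 − 2·156 − 2·703 = -1706
  E = 113 + (-1706) = -1593
Policy B (N − 51):
  W = 34
  H = 112 + 2·34 = 180
  Z = 147 + 4·34 + 3·180 = 823
  N = -32 + 2·34 − 2·180 − 2·823 (−51 from intervention) = -2021
  E = 113 + (-2021) = -1908
Policy C (N := 148):
  W = 34
  H = 112 + 2·34 = 180
  Z = 147 + 4·34 + 3·180 = 823
  N = 148
  E = 113 + 148 = 261
Comparing — Policy A: E=-1593, Policy B: E=-1908, Policy C: E=261. Lowest is -1908 (Policy B).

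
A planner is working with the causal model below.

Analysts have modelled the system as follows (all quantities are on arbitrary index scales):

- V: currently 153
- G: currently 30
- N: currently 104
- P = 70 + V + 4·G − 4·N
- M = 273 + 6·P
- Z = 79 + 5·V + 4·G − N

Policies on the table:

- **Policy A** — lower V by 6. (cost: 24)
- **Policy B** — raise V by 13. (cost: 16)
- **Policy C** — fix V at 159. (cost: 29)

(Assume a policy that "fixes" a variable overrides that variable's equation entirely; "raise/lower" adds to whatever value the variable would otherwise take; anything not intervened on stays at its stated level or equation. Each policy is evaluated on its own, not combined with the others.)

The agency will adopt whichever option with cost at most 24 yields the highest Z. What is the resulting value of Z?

Policy A (V − 6):
  V = 153 − 6 = 147
  G = 30
  N = 104
  Z = 79 + 5·147 + 4·30 − 104 = 830
Policy B (V + 13):
  V = 153 + 13 = 166
  G = 30
  N = 104
  Z = 79 + 5·166 + 4·30 − 104 = 925
Comparing — Policy A: Z=830, Policy B: Z=925. Highest is 925 (Policy B).

925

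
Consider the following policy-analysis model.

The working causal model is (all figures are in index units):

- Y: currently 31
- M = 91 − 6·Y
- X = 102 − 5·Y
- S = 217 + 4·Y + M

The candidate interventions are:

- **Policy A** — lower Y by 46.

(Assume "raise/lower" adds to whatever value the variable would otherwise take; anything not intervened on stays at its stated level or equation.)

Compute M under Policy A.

181

Policy A (Y − 46):
  Y = 31 − 46 = -15
  M = 91 − 6·(-15) = 181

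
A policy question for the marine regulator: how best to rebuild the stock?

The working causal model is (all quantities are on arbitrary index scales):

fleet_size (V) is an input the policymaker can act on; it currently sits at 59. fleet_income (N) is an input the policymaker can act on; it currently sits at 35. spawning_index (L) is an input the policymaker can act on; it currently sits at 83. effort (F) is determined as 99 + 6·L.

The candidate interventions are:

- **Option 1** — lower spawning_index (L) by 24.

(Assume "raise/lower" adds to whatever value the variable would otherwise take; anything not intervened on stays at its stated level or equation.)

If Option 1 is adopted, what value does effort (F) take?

453

Option 1 (L − 24):
  L = 83 − 24 = 59
  F = 99 + 6·59 = 453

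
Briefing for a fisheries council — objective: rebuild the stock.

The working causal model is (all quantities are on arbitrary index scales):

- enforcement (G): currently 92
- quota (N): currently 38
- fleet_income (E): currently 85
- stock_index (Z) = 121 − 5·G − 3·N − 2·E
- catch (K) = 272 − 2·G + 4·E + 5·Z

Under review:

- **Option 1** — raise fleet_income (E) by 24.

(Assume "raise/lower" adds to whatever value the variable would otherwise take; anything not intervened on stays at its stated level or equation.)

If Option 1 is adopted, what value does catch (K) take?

Option 1 (E + 24):
  G = 92
  N = 38
  E = 85 + 24 = 109
  Z = 121 − 5·92 − 3·38 − 2·109 = -671
  K = 272 − 2·92 + 4·109 + 5·(-671) = -2831

-2831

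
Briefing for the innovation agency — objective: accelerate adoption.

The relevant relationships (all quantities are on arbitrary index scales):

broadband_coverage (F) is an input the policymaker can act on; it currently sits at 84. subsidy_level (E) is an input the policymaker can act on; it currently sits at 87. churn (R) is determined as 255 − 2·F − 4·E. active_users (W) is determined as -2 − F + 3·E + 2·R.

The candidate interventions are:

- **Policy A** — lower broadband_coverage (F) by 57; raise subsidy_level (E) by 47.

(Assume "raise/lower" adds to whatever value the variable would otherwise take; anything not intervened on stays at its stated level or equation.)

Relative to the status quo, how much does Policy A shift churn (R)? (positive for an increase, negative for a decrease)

Baseline:
  F = 84
  E = 87
  R = 255 − 2·84 − 4·87 = -261
Policy A (F − 57, E + 47):
  F = 84 − 57 = 27
  E = 87 + 47 = 134
  R = 255 − 2·27 − 4·134 = -335
Change in R: -335 − (-261) = -74

-74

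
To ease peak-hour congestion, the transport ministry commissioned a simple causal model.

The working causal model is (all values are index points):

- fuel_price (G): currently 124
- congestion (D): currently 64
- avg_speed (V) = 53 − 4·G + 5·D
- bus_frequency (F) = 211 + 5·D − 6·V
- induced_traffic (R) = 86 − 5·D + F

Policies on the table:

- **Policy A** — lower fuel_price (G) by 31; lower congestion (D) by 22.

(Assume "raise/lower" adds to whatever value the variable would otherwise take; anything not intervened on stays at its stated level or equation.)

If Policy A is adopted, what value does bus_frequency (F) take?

1075

Policy A (G − 31, D − 22):
  G = 124 − 31 = 93
  D = 64 − 22 = 42
  V = 53 − 4·93 + 5·42 = -109
  F = 211 + 5·42 − 6·(-109) = 1075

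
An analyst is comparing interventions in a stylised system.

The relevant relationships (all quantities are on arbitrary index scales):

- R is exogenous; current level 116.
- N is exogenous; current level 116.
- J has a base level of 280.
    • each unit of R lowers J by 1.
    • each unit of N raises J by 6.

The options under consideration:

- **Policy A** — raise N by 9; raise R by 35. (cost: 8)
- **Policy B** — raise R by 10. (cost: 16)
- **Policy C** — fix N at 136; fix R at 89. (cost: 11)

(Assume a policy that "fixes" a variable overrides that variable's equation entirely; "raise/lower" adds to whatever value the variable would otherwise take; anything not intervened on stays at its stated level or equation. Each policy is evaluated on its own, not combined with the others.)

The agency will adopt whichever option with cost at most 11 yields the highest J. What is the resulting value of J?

Policy A (N + 9, R + 35):
  R = 116 + 35 = 151
  N = 116 + 9 = 125
  J = 280 − 151 + 6·125 = 879
Policy C (N := 136, R := 89):
  R = 89
  N = 136
  J = 280 − 89 + 6·136 = 1007
Comparing — Policy A: J=879, Policy C: J=1007. Highest is 1007 (Policy C).

1007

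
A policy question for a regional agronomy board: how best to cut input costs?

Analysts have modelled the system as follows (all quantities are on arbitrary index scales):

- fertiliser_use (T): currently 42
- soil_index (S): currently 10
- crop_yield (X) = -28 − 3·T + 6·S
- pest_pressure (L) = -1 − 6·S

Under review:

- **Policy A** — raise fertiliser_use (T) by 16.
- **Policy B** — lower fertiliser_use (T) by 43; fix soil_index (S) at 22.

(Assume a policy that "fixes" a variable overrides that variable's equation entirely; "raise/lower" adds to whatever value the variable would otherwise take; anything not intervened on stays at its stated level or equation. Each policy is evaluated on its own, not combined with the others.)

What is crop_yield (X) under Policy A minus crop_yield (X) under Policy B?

Policy A (T + 16):
  T = 42 + 16 = 58
  S = 10
  X = -28 − 3·58 + 6·10 = -142
Policy B (T − 43, S := 22):
  T = 42 − 43 = -1
  S = 22
  X = -28 − 3·(-1) + 6·22 = 107
X: -142 − 107 = -249

-249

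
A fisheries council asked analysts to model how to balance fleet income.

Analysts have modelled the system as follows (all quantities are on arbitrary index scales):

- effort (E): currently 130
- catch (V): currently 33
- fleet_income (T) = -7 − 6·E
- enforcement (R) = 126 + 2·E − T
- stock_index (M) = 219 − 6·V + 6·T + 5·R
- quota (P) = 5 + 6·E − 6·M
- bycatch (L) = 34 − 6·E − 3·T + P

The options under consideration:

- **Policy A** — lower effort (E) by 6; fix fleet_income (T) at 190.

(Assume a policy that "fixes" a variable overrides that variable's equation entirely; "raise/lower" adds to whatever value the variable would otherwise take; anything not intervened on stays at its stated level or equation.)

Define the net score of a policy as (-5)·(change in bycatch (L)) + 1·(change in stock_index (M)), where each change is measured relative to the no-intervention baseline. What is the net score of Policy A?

43082

Baseline:
  E = 130
  V = 33
  T = -7 − 6·130 = -787
  R = 126 + 2·130 − (-787) = 1173
  M = 219 − 6·33 + 6·(-787) + 5·1173 = 1164
  P = 5 + 6·130 − 6·1164 = -6199
  L = 34 − 6·130 − 3·(-787) + (-6199) = -4584
Policy A (E − 6, T := 190):
  E = 130 − 6 = 124
  V = 33
  T = 190
  R = 126 + 2·124 − 190 = 184
  M = 219 − 6·33 + 6·190 + 5·184 = 2081
  P = 5 + 6·124 − 6·2081 = -11737
  L = 34 − 6·124 − 3·190 + (-11737) = -13017
ΔL = -13017 − (-4584) = -8433; ΔM = 2081 − 1164 = 917
Score = (-5)·(-8433) + 1·917 = 43082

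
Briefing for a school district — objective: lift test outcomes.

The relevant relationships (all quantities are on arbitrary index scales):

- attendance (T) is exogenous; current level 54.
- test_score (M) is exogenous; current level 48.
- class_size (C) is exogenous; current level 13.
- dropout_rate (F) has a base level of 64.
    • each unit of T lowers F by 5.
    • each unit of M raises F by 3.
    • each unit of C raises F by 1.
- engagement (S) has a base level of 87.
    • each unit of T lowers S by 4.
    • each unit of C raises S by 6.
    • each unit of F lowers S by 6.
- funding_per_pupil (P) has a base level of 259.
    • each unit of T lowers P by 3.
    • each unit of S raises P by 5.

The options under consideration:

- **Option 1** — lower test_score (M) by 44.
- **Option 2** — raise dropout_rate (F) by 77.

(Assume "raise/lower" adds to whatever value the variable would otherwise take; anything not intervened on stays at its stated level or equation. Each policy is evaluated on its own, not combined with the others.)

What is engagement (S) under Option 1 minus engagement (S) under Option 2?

1254

Option 1 (M − 44):
  T = 54
  M = 48 − 44 = 4
  C = 13
  F = 64 − 5·54 + 3·4 + 13 = -181
  S = 87 − 4·54 + 6·13 − 6·(-181) = 1035
Option 2 (F + 77):
  T = 54
  M = 48
  C = 13
  F = 64 − 5·54 + 3·48 + 13 (+77 from intervention) = 28
  S = 87 − 4·54 + 6·13 − 6·28 = -219
S: 1035 − (-219) = 1254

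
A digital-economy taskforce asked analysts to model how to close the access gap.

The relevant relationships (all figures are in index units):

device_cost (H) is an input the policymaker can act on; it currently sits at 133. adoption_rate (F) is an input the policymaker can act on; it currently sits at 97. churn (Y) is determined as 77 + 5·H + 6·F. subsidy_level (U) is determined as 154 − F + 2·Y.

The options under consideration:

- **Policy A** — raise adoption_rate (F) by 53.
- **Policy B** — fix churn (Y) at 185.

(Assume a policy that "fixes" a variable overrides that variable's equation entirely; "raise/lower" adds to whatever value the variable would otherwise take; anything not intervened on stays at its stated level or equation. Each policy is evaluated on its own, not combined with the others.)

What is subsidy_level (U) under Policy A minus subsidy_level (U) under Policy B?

2861

Policy A (F + 53):
  H = 133
  F = 97 + 53 = 150
  Y = 77 + 5·133 + 6·150 = 1642
  U = 154 − 150 + 2·1642 = 3288
Policy B (Y := 185):
  H = 133
  F = 97
  Y = 185
  U = 154 − 97 + 2·185 = 427
U: 3288 − 427 = 2861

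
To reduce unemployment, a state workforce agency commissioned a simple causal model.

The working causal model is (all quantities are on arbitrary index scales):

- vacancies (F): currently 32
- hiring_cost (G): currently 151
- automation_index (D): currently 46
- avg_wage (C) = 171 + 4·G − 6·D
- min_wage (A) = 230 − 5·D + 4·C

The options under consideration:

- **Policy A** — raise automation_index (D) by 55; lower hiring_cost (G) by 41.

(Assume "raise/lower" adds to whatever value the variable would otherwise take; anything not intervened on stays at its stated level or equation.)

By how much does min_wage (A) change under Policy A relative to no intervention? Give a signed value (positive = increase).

Baseline:
  G = 151
  D = 46
  C = 171 + 4·151 − 6·46 = 499
  A = 230 − 5·46 + 4·499 = 1996
Policy A (D + 55, G − 41):
  G = 151 − 41 = 110
  D = 46 + 55 = 101
  C = 171 + 4·110 − 6·101 = 5
  A = 230 − 5·101 + 4·5 = -255
Change in A: -255 − 1996 = -2251

-2251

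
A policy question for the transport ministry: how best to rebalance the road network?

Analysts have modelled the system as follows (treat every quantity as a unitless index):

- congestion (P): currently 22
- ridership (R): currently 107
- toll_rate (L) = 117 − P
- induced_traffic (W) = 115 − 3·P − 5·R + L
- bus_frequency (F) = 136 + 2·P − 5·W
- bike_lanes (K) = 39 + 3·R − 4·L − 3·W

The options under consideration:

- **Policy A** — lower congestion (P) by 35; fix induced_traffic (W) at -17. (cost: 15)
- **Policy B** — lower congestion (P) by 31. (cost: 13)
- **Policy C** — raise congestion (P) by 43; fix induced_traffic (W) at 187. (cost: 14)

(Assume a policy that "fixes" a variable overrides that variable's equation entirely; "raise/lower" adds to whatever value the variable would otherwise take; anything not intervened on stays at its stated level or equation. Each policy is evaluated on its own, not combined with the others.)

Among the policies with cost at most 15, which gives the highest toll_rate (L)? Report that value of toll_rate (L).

130

Policy A (P − 35, W := -17):
  P = 22 − 35 = -13
  L = 117 − (-13) = 130
Policy B (P − 31):
  P = 22 − 31 = -9
  L = 117 − (-9) = 126
Policy C (P + 43, W := 187):
  P = 22 + 43 = 65
  L = 117 − 65 = 52
Comparing — Policy A: L=130, Policy B: L=126, Policy C: L=52. Highest is 130 (Policy A).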